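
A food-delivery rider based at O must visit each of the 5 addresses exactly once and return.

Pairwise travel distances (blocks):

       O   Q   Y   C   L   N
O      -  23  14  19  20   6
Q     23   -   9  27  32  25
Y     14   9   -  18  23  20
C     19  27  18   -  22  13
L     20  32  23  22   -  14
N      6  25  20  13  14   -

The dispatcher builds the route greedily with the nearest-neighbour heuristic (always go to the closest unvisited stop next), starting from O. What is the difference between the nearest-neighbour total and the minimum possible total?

O: N=6, Y=14, C=19, L=20, Q=23 ⇒ N
N: C=13, L=14, Y=20, Q=25 ⇒ C
C: Y=18, L=22, Q=27 ⇒ Y
Y: Q=9, L=23 ⇒ Q
Q: L=32 ⇒ L
NN route O → N → C → Y → Q → L → O costs 98.
Optimal: O → Q → Y → C → L → N → O costs 92 (by enumerating all 60 distinct tours).
Excess = 98 − 92 = 6.

Excess over optimum: 6 blocks.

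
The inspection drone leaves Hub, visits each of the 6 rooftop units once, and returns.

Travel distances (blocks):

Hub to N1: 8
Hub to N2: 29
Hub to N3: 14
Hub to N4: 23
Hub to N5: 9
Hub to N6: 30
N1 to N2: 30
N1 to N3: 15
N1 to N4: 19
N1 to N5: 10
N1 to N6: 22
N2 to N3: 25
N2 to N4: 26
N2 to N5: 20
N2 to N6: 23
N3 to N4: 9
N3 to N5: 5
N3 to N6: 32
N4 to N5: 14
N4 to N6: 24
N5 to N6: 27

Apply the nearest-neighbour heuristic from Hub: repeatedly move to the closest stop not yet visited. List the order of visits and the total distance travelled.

Nearest-neighbour total = 108 blocks; route Hub → N1 → N5 → N3 → N4 → N6 → N2 → Hub.

Hub → [N1:8 / N5:9 / N3:14 / N4:23 / N2:29 / N6:30] → N1 (8)
N1 → [N5:10 / N3:15 / N4:19 / N6:22 / N2:30] → N5 (10)
N5 → [N3:5 / N4:14 / N2:20 / N6:27] → N3 (5)
N3 → [N4:9 / N2:25 / N6:32] → N4 (9)
N4 → [N6:24 / N2:26] → N6 (24)
N6 → [N2:23] → N2 (23)
Return N2→Hub: 29.
Total = 8 + 10 + 5 + 9 + 24 + 23 + 29 = 108.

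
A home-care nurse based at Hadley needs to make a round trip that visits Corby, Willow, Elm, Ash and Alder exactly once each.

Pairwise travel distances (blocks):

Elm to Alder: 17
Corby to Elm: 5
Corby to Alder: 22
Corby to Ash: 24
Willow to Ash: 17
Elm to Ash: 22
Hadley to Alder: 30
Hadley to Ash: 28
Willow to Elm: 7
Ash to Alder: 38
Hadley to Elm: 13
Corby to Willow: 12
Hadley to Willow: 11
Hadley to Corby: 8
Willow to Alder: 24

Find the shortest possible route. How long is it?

With 5 stops there are 5!/2 = 60 distinct round trips (a route and its reverse cost the same).
Hadley - Corby - Willow - Elm - Ash - Alder - Hadley: 8+12+7+22+38+30 = 117
Hadley - Corby - Willow - Elm - Alder - Ash - Hadley: 8+12+7+17+38+28 = 110
Hadley - Corby - Willow - Ash - Elm - Alder - Hadley: 8+12+17+22+17+30 = 106
Hadley - Corby - Willow - Ash - Alder - Elm - Hadley: 8+12+17+38+17+13 = 105
Hadley - Corby - Willow - Alder - Elm - Ash - Hadley: 8+12+24+17+22+28 = 111
Hadley - Corby - Willow - Alder - Ash - Elm - Hadley: 8+12+24+38+22+13 = 117
Hadley - Corby - Elm - Willow - Ash - Alder - Hadley: 8+5+7+17+38+30 = 105
Hadley - Corby - Elm - Willow - Alder - Ash - Hadley: 8+5+7+24+38+28 = 110
Hadley - Corby - Elm - Ash - Willow - Alder - Hadley: 8+5+22+17+24+30 = 106
Hadley - Corby - Elm - Ash - Alder - Willow - Hadley: 8+5+22+38+24+11 = 108
Hadley - Corby - Elm - Alder - Willow - Ash - Hadley: 8+5+17+24+17+28 = 99
Hadley - Corby - Elm - Alder - Ash - Willow - Hadley: 8+5+17+38+17+11 = 96
Hadley - Corby - Ash - Willow - Elm - Alder - Hadley: 8+24+17+7+17+30 = 103
Hadley - Corby - Ash - Willow - Alder - Elm - Hadley: 8+24+17+24+17+13 = 103
… (46 more)
The minimum is 96.
One optimal route: Hadley → Corby → Elm → Alder → Ash → Willow → Hadley (or its reverse).

Shortest round trip = 96 blocks.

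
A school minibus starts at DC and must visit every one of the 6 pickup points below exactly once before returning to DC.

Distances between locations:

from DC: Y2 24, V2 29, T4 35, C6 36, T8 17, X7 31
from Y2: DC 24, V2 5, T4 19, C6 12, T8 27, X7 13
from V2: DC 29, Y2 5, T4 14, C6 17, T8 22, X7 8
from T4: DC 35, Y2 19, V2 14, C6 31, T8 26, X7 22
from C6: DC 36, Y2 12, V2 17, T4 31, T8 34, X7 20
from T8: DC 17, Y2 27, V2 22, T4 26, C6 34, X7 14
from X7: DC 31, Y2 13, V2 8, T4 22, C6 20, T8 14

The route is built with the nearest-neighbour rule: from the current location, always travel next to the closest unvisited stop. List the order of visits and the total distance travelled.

From DC: distances to unvisited — T8=17, Y2=24, V2=29, X7=31, T4=35, C6=36. Nearest is T8 (17).
From T8: distances to unvisited — X7=14, V2=22, T4=26, Y2=27, C6=34. Nearest is X7 (14).
From X7: distances to unvisited — V2=8, Y2=13, C6=20, T4=22. Nearest is V2 (8).
From V2: distances to unvisited — Y2=5, T4=14, C6=17. Nearest is Y2 (5).
From Y2: distances to unvisited — C6=12, T4=19. Nearest is C6 (12).
From C6: distances to unvisited — T4=31. Nearest is T4 (31).
Return T4→DC: 35.
Total = 17 + 14 + 8 + 5 + 12 + 31 + 35 = 122.

122 along DC → T8 → X7 → V2 → Y2 → C6 → T4 → DC.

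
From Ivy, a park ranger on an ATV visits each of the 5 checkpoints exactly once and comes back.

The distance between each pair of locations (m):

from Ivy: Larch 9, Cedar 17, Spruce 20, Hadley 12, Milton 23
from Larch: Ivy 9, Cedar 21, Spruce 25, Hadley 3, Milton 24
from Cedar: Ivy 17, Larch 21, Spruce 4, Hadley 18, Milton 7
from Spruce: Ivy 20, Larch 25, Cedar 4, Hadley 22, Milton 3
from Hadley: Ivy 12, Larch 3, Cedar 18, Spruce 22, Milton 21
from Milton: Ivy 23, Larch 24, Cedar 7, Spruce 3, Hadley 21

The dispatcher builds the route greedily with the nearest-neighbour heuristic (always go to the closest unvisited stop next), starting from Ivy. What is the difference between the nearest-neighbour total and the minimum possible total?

3 m longer than the optimal tour.

Ivy: Larch=9, Hadley=12, Cedar=17, Spruce=20, Milton=23 ⇒ Larch
Larch: Hadley=3, Cedar=21, Milton=24, Spruce=25 ⇒ Hadley
Hadley: Cedar=18, Milton=21, Spruce=22 ⇒ Cedar
Cedar: Spruce=4, Milton=7 ⇒ Spruce
Spruce: Milton=3 ⇒ Milton
NN route Ivy → Larch → Hadley → Cedar → Spruce → Milton → Ivy costs 60.
Optimal: Ivy → Larch → Hadley → Milton → Spruce → Cedar → Ivy costs 57 (by enumerating all 60 distinct tours).
Excess = 60 − 57 = 3.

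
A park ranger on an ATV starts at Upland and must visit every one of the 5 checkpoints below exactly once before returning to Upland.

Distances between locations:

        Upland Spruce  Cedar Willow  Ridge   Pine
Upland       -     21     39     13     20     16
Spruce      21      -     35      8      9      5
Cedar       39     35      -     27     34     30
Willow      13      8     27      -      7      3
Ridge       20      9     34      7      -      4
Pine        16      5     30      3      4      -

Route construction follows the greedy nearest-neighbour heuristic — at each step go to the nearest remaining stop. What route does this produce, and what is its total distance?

Upland → [Willow:13 / Pine:16 / Ridge:20 / Spruce:21 / Cedar:39] → Willow (13)
Willow → [Pine:3 / Ridge:7 / Spruce:8 / Cedar:27] → Pine (3)
Pine → [Ridge:4 / Spruce:5 / Cedar:30] → Ridge (4)
Ridge → [Spruce:9 / Cedar:34] → Spruce (9)
Spruce → [Cedar:35] → Cedar (35)
Return Cedar→Upland: 39.
Total = 13 + 3 + 4 + 9 + 35 + 39 = 103.

103 along Upland → Willow → Pine → Ridge → Spruce → Cedar → Upland.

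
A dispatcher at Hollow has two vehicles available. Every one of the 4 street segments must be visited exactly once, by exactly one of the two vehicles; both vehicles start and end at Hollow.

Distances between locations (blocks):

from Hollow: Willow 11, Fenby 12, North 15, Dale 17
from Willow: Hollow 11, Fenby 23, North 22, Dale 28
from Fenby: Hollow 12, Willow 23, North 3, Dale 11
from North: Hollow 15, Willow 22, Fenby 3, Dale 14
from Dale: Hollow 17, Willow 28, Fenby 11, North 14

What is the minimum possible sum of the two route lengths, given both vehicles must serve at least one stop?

68 blocks — the smallest possible combined total.

There are 2^3 − 1 = 7 ways to divide the 4 stops into two non-empty groups. For each, the best each vehicle can do is its own shortest tour through its group:
  {Willow} + {Fenby, North, Dale}: 22 + 46 = 68
  {Fenby} + {Willow, North, Dale}: 24 + 64 = 88
  {Willow, Fenby} + {North, Dale}: 46 + 46 = 92
  {North} + {Willow, Fenby, Dale}: 30 + 62 = 92
  {Willow, North} + {Fenby, Dale}: 48 + 40 = 88
  {Fenby, North} + {Willow, Dale}: 30 + 56 = 86
  … (7 splits in total)
Best: vehicle 1 Hollow → Willow → Hollow = 22; vehicle 2 Hollow → Fenby → North → Dale → Hollow = 46; combined 68.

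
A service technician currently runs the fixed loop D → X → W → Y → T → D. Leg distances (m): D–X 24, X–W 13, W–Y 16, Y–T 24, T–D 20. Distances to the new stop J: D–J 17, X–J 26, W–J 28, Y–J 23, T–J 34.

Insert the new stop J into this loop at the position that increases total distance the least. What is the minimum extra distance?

+19 m — insert J between D and X.

Insertion cost between consecutive stops i–j is d(i,J) + d(J,j) − d(i,j):
  between D and X: 17 + 26 − 24 = 19
  between X and W: 26 + 28 − 13 = 41
  between W and Y: 28 + 23 − 16 = 35
  between Y and T: 23 + 34 − 24 = 33
  between T and D: 34 + 17 − 20 = 31
Cheapest insertion is between D and X, adding 19.
New total = 97 + 19 = 116.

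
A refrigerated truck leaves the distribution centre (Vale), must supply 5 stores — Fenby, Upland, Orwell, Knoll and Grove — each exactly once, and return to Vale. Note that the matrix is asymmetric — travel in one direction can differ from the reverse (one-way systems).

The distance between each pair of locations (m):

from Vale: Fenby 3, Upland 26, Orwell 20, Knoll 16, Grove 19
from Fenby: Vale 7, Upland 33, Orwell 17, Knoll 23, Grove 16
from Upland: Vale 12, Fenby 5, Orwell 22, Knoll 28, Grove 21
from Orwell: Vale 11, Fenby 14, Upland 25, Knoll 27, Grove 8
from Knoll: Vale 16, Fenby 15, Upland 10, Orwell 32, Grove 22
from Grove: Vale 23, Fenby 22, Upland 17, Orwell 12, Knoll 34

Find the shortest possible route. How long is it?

Minimum total distance: 70 m.

Vale-Fenby-Upland-Orwell-Knoll-Grove-Vale: 3+33+22+27+22+23 = 130
Vale-Fenby-Upland-Orwell-Grove-Knoll-Vale: 3+33+22+8+34+16 = 116
Vale-Fenby-Upland-Knoll-Orwell-Grove-Vale: 3+33+28+32+8+23 = 127
Vale-Fenby-Upland-Knoll-Grove-Orwell-Vale: 3+33+28+22+12+11 = 109
Vale-Fenby-Upland-Grove-Orwell-Knoll-Vale: 3+33+21+12+27+16 = 112
Vale-Fenby-Upland-Grove-Knoll-Orwell-Vale: 3+33+21+34+32+11 = 134
Vale-Fenby-Orwell-Upland-Knoll-Grove-Vale: 3+17+25+28+22+23 = 118
Vale-Fenby-Orwell-Upland-Grove-Knoll-Vale: 3+17+25+21+34+16 = 116
Vale-Fenby-Orwell-Knoll-Upland-Grove-Vale: 3+17+27+10+21+23 = 101
Vale-Fenby-Orwell-Knoll-Grove-Upland-Vale: 3+17+27+22+17+12 = 98
Vale-Fenby-Orwell-Grove-Upland-Knoll-Vale: 3+17+8+17+28+16 = 89
Vale-Fenby-Orwell-Grove-Knoll-Upland-Vale: 3+17+8+34+10+12 = 84
Vale-Fenby-Knoll-Upland-Orwell-Grove-Vale: 3+23+10+22+8+23 = 89
Vale-Fenby-Knoll-Upland-Grove-Orwell-Vale: 3+23+10+21+12+11 = 80
… (106 more)
Vale-Knoll-Upland-Fenby-Grove-Orwell-Vale: 16+10+5+16+12+11 = 70  ← best
The minimum is 70.
One optimal route: Vale → Knoll → Upland → Fenby → Grove → Orwell → Vale.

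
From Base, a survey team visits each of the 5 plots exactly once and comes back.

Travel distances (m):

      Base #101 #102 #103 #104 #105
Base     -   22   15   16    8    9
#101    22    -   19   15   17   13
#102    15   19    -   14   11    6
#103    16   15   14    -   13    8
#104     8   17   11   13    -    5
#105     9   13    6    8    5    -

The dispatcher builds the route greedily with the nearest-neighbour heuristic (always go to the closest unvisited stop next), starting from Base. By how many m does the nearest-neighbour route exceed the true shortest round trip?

Excess over optimum: 1 m.

Base: #104=8, #105=9, #102=15, #103=16, #101=22 ⇒ #104
#104: #105=5, #102=11, #103=13, #101=17 ⇒ #105
#105: #102=6, #103=8, #101=13 ⇒ #102
#102: #103=14, #101=19 ⇒ #103
#103: #101=15 ⇒ #101
NN route Base → #104 → #105 → #102 → #103 → #101 → Base costs 70.
Optimal: Base → #102 → #105 → #103 → #101 → #104 → Base costs 69 (by enumerating all 60 distinct tours).
Excess = 70 − 69 = 1.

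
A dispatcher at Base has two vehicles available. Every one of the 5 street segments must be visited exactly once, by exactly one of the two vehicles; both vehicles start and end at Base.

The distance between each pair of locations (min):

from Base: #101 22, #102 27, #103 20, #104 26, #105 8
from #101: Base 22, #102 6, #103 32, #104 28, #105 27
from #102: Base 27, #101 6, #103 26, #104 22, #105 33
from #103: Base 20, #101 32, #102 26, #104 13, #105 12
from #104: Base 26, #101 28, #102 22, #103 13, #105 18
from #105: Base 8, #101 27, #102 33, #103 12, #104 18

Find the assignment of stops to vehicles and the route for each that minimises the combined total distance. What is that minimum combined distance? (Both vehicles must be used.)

Minimum combined distance: 99 min.

Check every non-empty split of the stops between the two vehicles; for each half take its own optimal tour:
  {#101} + {#102, #103, #104, #105}: 44 + 82 = 126
  {#102} + {#101, #103, #104, #105}: 54 + 83 = 137
  {#101, #102} + {#103, #104, #105}: 55 + 59 = 114
  {#103} + {#101, #102, #104, #105}: 40 + 76 = 116
  {#101, #103} + {#102, #104, #105}: 74 + 75 = 149
  {#102, #103} + {#101, #104, #105}: 73 + 76 = 149
  … (15 splits in total)
  {#101, #102, #103, #104} + {#105}: 83 + 16 = 99  ← best
Best: vehicle 1 Base → #101 → #102 → #104 → #103 → Base = 83; vehicle 2 Base → #105 → Base = 16; combined 99.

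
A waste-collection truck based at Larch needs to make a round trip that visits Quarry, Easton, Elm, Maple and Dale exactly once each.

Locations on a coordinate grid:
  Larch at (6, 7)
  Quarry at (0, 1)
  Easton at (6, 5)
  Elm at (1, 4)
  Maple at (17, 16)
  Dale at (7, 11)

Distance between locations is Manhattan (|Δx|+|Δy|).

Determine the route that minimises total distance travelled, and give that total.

64 — the shortest possible round trip.

There are 60 distinct closed tours to check (reversals are equivalent).
Larch→Quarry→Easton→Elm→Maple→Dale→Larch: 12+10+6+28+15+5 = 76
Larch→Quarry→Easton→Elm→Dale→Maple→Larch: 12+10+6+13+15+20 = 76
Larch→Quarry→Easton→Maple→Elm→Dale→Larch: 12+10+22+28+13+5 = 90
Larch→Quarry→Easton→Maple→Dale→Elm→Larch: 12+10+22+15+13+8 = 80
Larch→Quarry→Easton→Dale→Elm→Maple→Larch: 12+10+7+13+28+20 = 90
Larch→Quarry→Easton→Dale→Maple→Elm→Larch: 12+10+7+15+28+8 = 80
Larch→Quarry→Elm→Easton→Maple→Dale→Larch: 12+4+6+22+15+5 = 64
Larch→Quarry→Elm→Easton→Dale→Maple→Larch: 12+4+6+7+15+20 = 64
Larch→Quarry→Elm→Maple→Easton→Dale→Larch: 12+4+28+22+7+5 = 78
Larch→Quarry→Elm→Maple→Dale→Easton→Larch: 12+4+28+15+7+2 = 68
Larch→Quarry→Elm→Dale→Easton→Maple→Larch: 12+4+13+7+22+20 = 78
Larch→Quarry→Elm→Dale→Maple→Easton→Larch: 12+4+13+15+22+2 = 68
Larch→Quarry→Maple→Easton→Elm→Dale→Larch: 12+32+22+6+13+5 = 90
Larch→Quarry→Maple→Easton→Dale→Elm→Larch: 12+32+22+7+13+8 = 94
… (46 more)
The minimum is 64.
One optimal route: Larch → Quarry → Elm → Easton → Maple → Dale → Larch (or its reverse).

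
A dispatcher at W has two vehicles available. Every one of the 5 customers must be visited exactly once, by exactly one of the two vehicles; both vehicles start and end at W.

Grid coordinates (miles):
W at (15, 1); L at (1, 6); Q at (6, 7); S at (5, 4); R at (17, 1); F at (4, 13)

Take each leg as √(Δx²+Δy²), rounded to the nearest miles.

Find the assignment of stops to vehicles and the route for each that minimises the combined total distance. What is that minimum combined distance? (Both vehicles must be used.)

Check every non-empty split of the stops between the two vehicles; for each half take its own optimal tour:
  {L} + {Q, S, R, F}: 30 + 39 = 69
  {Q} + {L, S, R, F}: 22 + 42 = 64
  {L, Q} + {S, R, F}: 31 + 39 = 70
  {S} + {L, Q, R, F}: 20 + 44 = 64
  {L, S} + {Q, R, F}: 29 + 37 = 66
  {Q, S} + {L, R, F}: 24 + 43 = 67
  … (15 splits in total)
  {R} + {L, Q, S, F}: 4 + 39 = 43  ← best
Best: vehicle 1 W → R → W = 4; vehicle 2 W → Q → F → L → S → W = 39; combined 43.

43 miles — the smallest possible combined total.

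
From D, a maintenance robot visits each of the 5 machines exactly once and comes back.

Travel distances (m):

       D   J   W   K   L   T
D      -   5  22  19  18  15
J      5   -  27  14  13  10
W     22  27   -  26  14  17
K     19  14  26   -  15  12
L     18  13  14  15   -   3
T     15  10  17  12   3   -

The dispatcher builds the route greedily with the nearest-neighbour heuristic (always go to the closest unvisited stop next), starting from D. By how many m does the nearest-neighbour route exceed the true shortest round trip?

Excess over optimum: 7 m.

D: J=5, T=15, L=18, K=19, W=22 ⇒ J
J: T=10, L=13, K=14, W=27 ⇒ T
T: L=3, K=12, W=17 ⇒ L
L: W=14, K=15 ⇒ W
W: K=26 ⇒ K
NN route D → J → T → L → W → K → D costs 77.
Optimal: D → J → K → T → L → W → D costs 70 (by enumerating all 60 distinct tours).
Excess = 77 − 70 = 7.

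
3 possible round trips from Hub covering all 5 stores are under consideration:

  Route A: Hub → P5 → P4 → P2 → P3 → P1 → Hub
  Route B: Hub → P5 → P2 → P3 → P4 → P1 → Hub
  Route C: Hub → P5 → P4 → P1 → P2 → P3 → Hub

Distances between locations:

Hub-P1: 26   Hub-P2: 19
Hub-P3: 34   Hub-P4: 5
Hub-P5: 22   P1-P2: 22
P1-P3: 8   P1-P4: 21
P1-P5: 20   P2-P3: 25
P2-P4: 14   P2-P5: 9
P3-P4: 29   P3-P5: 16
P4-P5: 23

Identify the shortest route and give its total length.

Route A: 22 + 23 + 14 + 25 + 8 + 26 = 118
Route B: 22 + 9 + 25 + 29 + 21 + 26 = 132
Route C: 22 + 23 + 21 + 22 + 25 + 34 = 147

Shortest is Route A, total 118.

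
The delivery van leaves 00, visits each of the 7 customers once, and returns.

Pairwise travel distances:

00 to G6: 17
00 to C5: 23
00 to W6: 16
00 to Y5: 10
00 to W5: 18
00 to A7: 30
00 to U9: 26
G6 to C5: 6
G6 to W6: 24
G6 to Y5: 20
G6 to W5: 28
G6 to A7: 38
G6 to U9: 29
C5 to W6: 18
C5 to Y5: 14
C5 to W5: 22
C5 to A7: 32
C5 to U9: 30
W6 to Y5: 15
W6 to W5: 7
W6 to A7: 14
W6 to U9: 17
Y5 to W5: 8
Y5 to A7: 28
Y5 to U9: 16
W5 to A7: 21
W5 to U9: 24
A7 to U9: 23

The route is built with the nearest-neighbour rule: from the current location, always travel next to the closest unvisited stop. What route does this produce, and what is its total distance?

At 00 the remaining stops are Y5 10, W6 16, G6 17, W5 18, C5 23, U9 26, A7 30; go to Y5.
At Y5 the remaining stops are W5 8, C5 14, W6 15, U9 16, G6 20, A7 28; go to W5.
At W5 the remaining stops are W6 7, A7 21, C5 22, U9 24, G6 28; go to W6.
At W6 the remaining stops are A7 14, U9 17, C5 18, G6 24; go to A7.
At A7 the remaining stops are U9 23, C5 32, G6 38; go to U9.
At U9 the remaining stops are G6 29, C5 30; go to G6.
At G6 the remaining stops are C5 6; go to C5.
Return C5→00: 23.
Total = 10 + 8 + 7 + 14 + 23 + 29 + 6 + 23 = 120.

Nearest-neighbour total = 120; route 00 → Y5 → W5 → W6 → A7 → U9 → G6 → C5 → 00.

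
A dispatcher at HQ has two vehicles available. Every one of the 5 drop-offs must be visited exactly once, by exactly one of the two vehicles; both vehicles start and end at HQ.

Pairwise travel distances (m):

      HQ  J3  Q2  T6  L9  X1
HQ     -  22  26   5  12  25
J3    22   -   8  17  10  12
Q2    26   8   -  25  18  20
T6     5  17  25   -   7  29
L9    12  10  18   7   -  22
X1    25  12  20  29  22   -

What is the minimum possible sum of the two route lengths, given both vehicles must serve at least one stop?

Try each way of splitting the stops between the two vehicles (each non-empty) and, for each split, find the best tour for each vehicle:
  {J3} + {Q2, T6, L9, X1}: 44 + 75 = 119
  {Q2} + {J3, T6, L9, X1}: 52 + 59 = 111
  {J3, Q2} + {T6, L9, X1}: 56 + 59 = 115
  {T6} + {J3, Q2, L9, X1}: 10 + 75 = 85
  {J3, T6} + {Q2, L9, X1}: 44 + 75 = 119
  {Q2, T6} + {J3, L9, X1}: 56 + 59 = 115
  … (15 splits in total)
Best: vehicle 1 HQ → T6 → HQ = 10; vehicle 2 HQ → L9 → J3 → Q2 → X1 → HQ = 75; combined 85.

85 m — the smallest possible combined total.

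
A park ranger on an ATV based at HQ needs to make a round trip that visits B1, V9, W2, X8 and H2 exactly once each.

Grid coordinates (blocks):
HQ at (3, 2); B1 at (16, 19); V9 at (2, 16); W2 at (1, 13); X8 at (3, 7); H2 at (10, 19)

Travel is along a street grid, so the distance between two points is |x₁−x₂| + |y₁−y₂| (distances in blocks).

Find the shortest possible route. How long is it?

HQ → B1 → V9 → W2 → X8 → H2 → HQ: 30+17+4+8+19+24 = 102
HQ → B1 → V9 → W2 → H2 → X8 → HQ: 30+17+4+15+19+5 = 90
HQ → B1 → V9 → X8 → W2 → H2 → HQ: 30+17+10+8+15+24 = 104
HQ → B1 → V9 → X8 → H2 → W2 → HQ: 30+17+10+19+15+13 = 104
HQ → B1 → V9 → H2 → W2 → X8 → HQ: 30+17+11+15+8+5 = 86
HQ → B1 → V9 → H2 → X8 → W2 → HQ: 30+17+11+19+8+13 = 98
HQ → B1 → W2 → V9 → X8 → H2 → HQ: 30+21+4+10+19+24 = 108
HQ → B1 → W2 → V9 → H2 → X8 → HQ: 30+21+4+11+19+5 = 90
HQ → B1 → W2 → X8 → V9 → H2 → HQ: 30+21+8+10+11+24 = 104
HQ → B1 → W2 → X8 → H2 → V9 → HQ: 30+21+8+19+11+15 = 104
HQ → B1 → W2 → H2 → V9 → X8 → HQ: 30+21+15+11+10+5 = 92
HQ → B1 → W2 → H2 → X8 → V9 → HQ: 30+21+15+19+10+15 = 110
HQ → B1 → X8 → V9 → W2 → H2 → HQ: 30+25+10+4+15+24 = 108
HQ → B1 → X8 → V9 → H2 → W2 → HQ: 30+25+10+11+15+13 = 104
… (46 more)
HQ → B1 → H2 → V9 → W2 → X8 → HQ: 30+6+11+4+8+5 = 64  ← best
The minimum is 64.
One optimal route: HQ → B1 → H2 → V9 → W2 → X8 → HQ (or its reverse).

Shortest round trip = 64 blocks.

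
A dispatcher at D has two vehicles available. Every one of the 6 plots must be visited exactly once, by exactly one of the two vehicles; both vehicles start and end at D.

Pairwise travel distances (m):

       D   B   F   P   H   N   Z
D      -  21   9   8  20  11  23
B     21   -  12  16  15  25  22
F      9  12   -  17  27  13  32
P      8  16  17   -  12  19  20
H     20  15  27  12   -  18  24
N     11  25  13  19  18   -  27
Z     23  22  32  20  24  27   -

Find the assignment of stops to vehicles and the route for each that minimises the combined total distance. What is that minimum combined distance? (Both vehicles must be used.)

Try each way of splitting the stops between the two vehicles (each non-empty) and, for each split, find the best tour for each vehicle:
  {B} + {F, P, H, N, Z}: 42 + 92 = 134
  {F} + {B, P, H, N, Z}: 18 + 94 = 112
  {B, F} + {P, H, N, Z}: 42 + 81 = 123
  {P} + {B, F, H, N, Z}: 16 + 96 = 112
  {B, P} + {F, H, N, Z}: 45 + 87 = 132
  {F, P} + {B, H, N, Z}: 34 + 89 = 123
  … (31 splits in total)
  {N} + {B, F, P, H, Z}: 22 + 87 = 109  ← best
Best: vehicle 1 D → N → D = 22; vehicle 2 D → F → B → Z → H → P → D = 87; combined 109.

Minimum combined distance: 109 m.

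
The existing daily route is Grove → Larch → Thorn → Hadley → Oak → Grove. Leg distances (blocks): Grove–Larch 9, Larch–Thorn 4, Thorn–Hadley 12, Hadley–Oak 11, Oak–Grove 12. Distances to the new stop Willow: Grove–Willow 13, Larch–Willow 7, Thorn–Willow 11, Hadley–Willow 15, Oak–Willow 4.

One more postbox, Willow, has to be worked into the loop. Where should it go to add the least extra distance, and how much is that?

+5 blocks — insert Willow between Oak and Grove.

Insertion cost between consecutive stops i–j is d(i,Willow) + d(Willow,j) − d(i,j):
  between Grove and Larch: 13 + 7 − 9 = 11
  between Larch and Thorn: 7 + 11 − 4 = 14
  between Thorn and Hadley: 11 + 15 − 12 = 14
  between Hadley and Oak: 15 + 4 − 11 = 8
  between Oak and Grove: 4 + 13 − 12 = 5
Cheapest insertion is between Oak and Grove, adding 5.
New total = 48 + 5 = 53.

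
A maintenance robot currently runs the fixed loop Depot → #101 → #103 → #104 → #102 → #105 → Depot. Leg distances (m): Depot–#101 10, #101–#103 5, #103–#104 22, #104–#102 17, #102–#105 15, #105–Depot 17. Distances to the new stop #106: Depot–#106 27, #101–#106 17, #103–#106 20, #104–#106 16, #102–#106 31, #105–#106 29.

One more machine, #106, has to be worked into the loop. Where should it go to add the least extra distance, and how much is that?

+14 m — insert #106 between #103 and #104.

Insertion cost between consecutive stops i–j is d(i,#106) + d(#106,j) − d(i,j):
  between Depot and #101: 27 + 17 − 10 = 34
  between #101 and #103: 17 + 20 − 5 = 32
  between #103 and #104: 20 + 16 − 22 = 14
  between #104 and #102: 16 + 31 − 17 = 30
  between #102 and #105: 31 + 29 − 15 = 45
  between #105 and Depot: 29 + 27 − 17 = 39
Cheapest insertion is between #103 and #104, adding 14.
New total = 86 + 14 = 100.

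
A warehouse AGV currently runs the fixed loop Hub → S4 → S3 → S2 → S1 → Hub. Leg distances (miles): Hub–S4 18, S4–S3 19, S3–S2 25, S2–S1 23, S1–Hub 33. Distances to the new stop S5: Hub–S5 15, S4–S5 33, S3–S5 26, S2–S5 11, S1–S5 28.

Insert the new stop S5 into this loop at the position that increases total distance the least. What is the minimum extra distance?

Adding 10 miles by placing S5 on the S1–Hub leg.

Insertion cost between consecutive stops i–j is d(i,S5) + d(S5,j) − d(i,j):
  between Hub and S4: 15 + 33 − 18 = 30
  between S4 and S3: 33 + 26 − 19 = 40
  between S3 and S2: 26 + 11 − 25 = 12
  between S2 and S1: 11 + 28 − 23 = 16
  between S1 and Hub: 28 + 15 − 33 = 10
Cheapest insertion is between S1 and Hub, adding 10.
New total = 118 + 10 = 128.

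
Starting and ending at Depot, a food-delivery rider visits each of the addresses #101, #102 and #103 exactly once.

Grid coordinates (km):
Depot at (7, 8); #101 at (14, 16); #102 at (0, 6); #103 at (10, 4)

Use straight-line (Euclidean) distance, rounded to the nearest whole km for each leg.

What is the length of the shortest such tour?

There are 3 distinct closed tours to check (reversals are equivalent).
Depot → #101 → #102 → #103 → Depot: 11+17+10+5 = 43
Depot → #101 → #103 → #102 → Depot: 11+13+10+7 = 41
Depot → #102 → #101 → #103 → Depot: 7+17+13+5 = 42
The minimum is 41.
One optimal route: Depot → #101 → #103 → #102 → Depot (or its reverse).

41 km — the shortest possible round trip.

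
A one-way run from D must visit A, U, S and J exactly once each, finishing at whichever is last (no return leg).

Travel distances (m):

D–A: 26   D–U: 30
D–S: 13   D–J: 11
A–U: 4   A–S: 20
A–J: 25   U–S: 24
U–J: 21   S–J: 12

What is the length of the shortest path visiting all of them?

47 m — the minimum one-way total.

There are 4! = 24 possible orderings.
D → A → U → S → J: 26+4+24+12 = 66
D → A → U → J → S: 26+4+21+12 = 63
D → A → S → U → J: 26+20+24+21 = 91
D → A → S → J → U: 26+20+12+21 = 79
D → A → J → U → S: 26+25+21+24 = 96
D → A → J → S → U: 26+25+12+24 = 87
D → U → A → S → J: 30+4+20+12 = 66
D → U → A → J → S: 30+4+25+12 = 71
D → U → S → A → J: 30+24+20+25 = 99
D → U → S → J → A: 30+24+12+25 = 91
D → U → J → A → S: 30+21+25+20 = 96
D → U → J → S → A: 30+21+12+20 = 83
D → S → A → U → J: 13+20+4+21 = 58
D → S → A → J → U: 13+20+25+21 = 79
… (10 more)
D → J → S → A → U: 11+12+20+4 = 47  ← best
The minimum is 47.
One shortest path: D → J → S → A → U.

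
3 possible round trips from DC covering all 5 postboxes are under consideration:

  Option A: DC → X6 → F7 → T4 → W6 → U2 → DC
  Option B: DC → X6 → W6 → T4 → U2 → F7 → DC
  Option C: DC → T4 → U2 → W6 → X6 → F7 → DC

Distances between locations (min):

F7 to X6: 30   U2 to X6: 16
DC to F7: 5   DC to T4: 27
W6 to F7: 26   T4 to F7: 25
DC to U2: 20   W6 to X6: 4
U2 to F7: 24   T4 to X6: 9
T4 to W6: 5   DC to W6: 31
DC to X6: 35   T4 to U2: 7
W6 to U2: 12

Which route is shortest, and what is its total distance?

Shortest is Option B, total 80 min.

Option A: 35 + 30 + 25 + 5 + 12 + 20 = 127
Option B: 35 + 4 + 5 + 7 + 24 + 5 = 80
Option C: 27 + 7 + 12 + 4 + 30 + 5 = 85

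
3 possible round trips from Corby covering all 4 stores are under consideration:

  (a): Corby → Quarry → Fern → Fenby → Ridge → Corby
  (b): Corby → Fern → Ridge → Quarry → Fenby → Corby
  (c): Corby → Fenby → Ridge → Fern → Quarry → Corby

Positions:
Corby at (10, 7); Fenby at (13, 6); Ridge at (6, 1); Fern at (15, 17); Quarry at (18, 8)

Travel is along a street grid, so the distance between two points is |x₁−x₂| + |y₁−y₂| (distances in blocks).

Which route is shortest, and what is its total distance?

56 blocks — (a) is the shortest.

(a): 9 + 12 + 13 + 12 + 10 = 56
(b): 15 + 25 + 19 + 7 + 4 = 70
(c): 4 + 12 + 25 + 12 + 9 = 62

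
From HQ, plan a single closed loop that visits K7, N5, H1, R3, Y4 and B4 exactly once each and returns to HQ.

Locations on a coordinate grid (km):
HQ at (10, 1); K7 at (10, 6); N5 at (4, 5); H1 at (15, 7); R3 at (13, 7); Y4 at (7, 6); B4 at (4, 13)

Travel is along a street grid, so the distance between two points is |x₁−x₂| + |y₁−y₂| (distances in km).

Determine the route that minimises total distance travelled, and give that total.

With 6 stops there are 6!/2 = 360 distinct round trips (a route and its reverse cost the same).
HQ - K7 - N5 - H1 - R3 - Y4 - B4 - HQ: 5+7+13+2+7+10+18 = 62
HQ - K7 - N5 - H1 - R3 - B4 - Y4 - HQ: 5+7+13+2+15+10+8 = 60
HQ - K7 - N5 - H1 - Y4 - R3 - B4 - HQ: 5+7+13+9+7+15+18 = 74
HQ - K7 - N5 - H1 - Y4 - B4 - R3 - HQ: 5+7+13+9+10+15+9 = 68
HQ - K7 - N5 - H1 - B4 - R3 - Y4 - HQ: 5+7+13+17+15+7+8 = 72
HQ - K7 - N5 - H1 - B4 - Y4 - R3 - HQ: 5+7+13+17+10+7+9 = 68
HQ - K7 - N5 - R3 - H1 - Y4 - B4 - HQ: 5+7+11+2+9+10+18 = 62
HQ - K7 - N5 - R3 - H1 - B4 - Y4 - HQ: 5+7+11+2+17+10+8 = 60
… (352 more)
HQ - K7 - H1 - R3 - Y4 - B4 - N5 - HQ: 5+6+2+7+10+8+10 = 48  ← best
The minimum is 48.
One optimal route: HQ → K7 → H1 → R3 → Y4 → B4 → N5 → HQ (or its reverse).

48 km — the shortest possible round trip.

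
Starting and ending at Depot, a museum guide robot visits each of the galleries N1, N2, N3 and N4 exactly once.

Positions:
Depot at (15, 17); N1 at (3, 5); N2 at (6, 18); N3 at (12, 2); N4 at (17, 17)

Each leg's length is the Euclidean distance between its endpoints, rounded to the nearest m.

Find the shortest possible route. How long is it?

Shortest round trip = 49 m.

There are 12 distinct closed tours to check (reversals are equivalent).
Depot→N1→N2→N3→N4→Depot: 17+13+17+16+2 = 65
Depot→N1→N2→N4→N3→Depot: 17+13+11+16+15 = 72
Depot→N1→N3→N2→N4→Depot: 17+9+17+11+2 = 56
Depot→N1→N3→N4→N2→Depot: 17+9+16+11+9 = 62
Depot→N1→N4→N2→N3→Depot: 17+18+11+17+15 = 78
Depot→N1→N4→N3→N2→Depot: 17+18+16+17+9 = 77
Depot→N2→N1→N3→N4→Depot: 9+13+9+16+2 = 49
Depot→N2→N1→N4→N3→Depot: 9+13+18+16+15 = 71
Depot→N2→N3→N1→N4→Depot: 9+17+9+18+2 = 55
Depot→N2→N4→N1→N3→Depot: 9+11+18+9+15 = 62
Depot→N3→N1→N2→N4→Depot: 15+9+13+11+2 = 50
Depot→N3→N2→N1→N4→Depot: 15+17+13+18+2 = 65
The minimum is 49.
One optimal route: Depot → N2 → N1 → N3 → N4 → Depot (or its reverse).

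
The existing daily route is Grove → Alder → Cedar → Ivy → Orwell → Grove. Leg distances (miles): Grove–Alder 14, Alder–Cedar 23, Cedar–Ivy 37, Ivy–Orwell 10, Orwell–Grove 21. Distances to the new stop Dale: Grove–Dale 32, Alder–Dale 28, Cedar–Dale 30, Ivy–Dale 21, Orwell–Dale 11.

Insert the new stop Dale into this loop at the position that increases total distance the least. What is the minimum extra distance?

Insertion cost between consecutive stops i–j is d(i,Dale) + d(Dale,j) − d(i,j):
  between Grove and Alder: 32 + 28 − 14 = 46
  between Alder and Cedar: 28 + 30 − 23 = 35
  between Cedar and Ivy: 30 + 21 − 37 = 14
  between Ivy and Orwell: 21 + 11 − 10 = 22
  between Orwell and Grove: 11 + 32 − 21 = 22
Cheapest insertion is between Cedar and Ivy, adding 14.
New total = 105 + 14 = 119.

Adding 14 miles by placing Dale on the Cedar–Ivy leg.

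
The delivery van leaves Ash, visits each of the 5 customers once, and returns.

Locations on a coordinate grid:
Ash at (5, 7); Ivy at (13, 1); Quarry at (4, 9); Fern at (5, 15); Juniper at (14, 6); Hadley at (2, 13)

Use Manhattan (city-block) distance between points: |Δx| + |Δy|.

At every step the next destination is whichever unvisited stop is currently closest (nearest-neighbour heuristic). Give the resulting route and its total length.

Ash → [Quarry:3 / Fern:8 / Hadley:9 / Juniper:10 / Ivy:14] → Quarry (3)
Quarry → [Hadley:6 / Fern:7 / Juniper:13 / Ivy:17] → Hadley (6)
Hadley → [Fern:5 / Juniper:19 / Ivy:23] → Fern (5)
Fern → [Juniper:18 / Ivy:22] → Juniper (18)
Juniper → [Ivy:6] → Ivy (6)
Return Ivy→Ash: 14.
Total = 3 + 6 + 5 + 18 + 6 + 14 = 52.

Nearest-neighbour total = 52; route Ash → Quarry → Hadley → Fern → Juniper → Ivy → Ash.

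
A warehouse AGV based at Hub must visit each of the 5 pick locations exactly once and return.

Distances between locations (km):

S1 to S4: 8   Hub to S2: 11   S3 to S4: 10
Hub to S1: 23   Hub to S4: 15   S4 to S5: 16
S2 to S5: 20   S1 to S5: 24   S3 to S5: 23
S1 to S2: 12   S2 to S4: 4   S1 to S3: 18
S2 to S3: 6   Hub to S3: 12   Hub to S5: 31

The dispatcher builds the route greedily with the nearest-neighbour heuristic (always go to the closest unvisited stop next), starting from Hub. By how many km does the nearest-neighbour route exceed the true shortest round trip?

From Hub: S2=11, S3=12, S4=15, S1=23, S5=31 → choose S2 (11).
From S2: S4=4, S3=6, S1=12, S5=20 → choose S4 (4).
From S4: S1=8, S3=10, S5=16 → choose S1 (8).
From S1: S3=18, S5=24 → choose S3 (18).
From S3: S5=23 → choose S5 (23).
NN route Hub → S2 → S4 → S1 → S3 → S5 → Hub costs 95.
Optimal: Hub → S2 → S1 → S4 → S5 → S3 → Hub costs 82 (by enumerating all 60 distinct tours).
Excess = 95 − 82 = 13.

The nearest-neighbour route is 13 km longer than optimal.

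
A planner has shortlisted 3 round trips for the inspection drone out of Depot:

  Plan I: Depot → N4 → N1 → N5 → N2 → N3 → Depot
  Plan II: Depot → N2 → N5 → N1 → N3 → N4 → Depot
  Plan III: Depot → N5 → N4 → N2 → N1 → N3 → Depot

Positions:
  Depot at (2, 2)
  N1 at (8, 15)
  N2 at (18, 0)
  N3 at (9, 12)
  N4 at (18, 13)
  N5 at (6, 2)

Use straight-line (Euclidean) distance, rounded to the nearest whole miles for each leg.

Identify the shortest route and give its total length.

Shortest is Plan III, total 66 miles.

Plan I: 19 + 10 + 13 + 12 + 15 + 12 = 81
Plan II: 16 + 12 + 13 + 3 + 9 + 19 = 72
Plan III: 4 + 16 + 13 + 18 + 3 + 12 = 66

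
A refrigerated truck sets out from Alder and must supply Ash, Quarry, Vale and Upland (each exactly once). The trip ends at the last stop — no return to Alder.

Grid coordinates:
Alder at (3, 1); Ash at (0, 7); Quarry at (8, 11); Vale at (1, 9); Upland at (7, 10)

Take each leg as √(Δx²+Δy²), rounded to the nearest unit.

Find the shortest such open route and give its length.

There are 4! = 24 possible orderings.
Alder → Ash → Quarry → Vale → Upland: 7+9+7+6 = 29
Alder → Ash → Quarry → Upland → Vale: 7+9+1+6 = 23
Alder → Ash → Vale → Quarry → Upland: 7+2+7+1 = 17
Alder → Ash → Vale → Upland → Quarry: 7+2+6+1 = 16
Alder → Ash → Upland → Quarry → Vale: 7+8+1+7 = 23
Alder → Ash → Upland → Vale → Quarry: 7+8+6+7 = 28
Alder → Quarry → Ash → Vale → Upland: 11+9+2+6 = 28
Alder → Quarry → Ash → Upland → Vale: 11+9+8+6 = 34
Alder → Quarry → Vale → Ash → Upland: 11+7+2+8 = 28
Alder → Quarry → Vale → Upland → Ash: 11+7+6+8 = 32
Alder → Quarry → Upland → Ash → Vale: 11+1+8+2 = 22
Alder → Quarry → Upland → Vale → Ash: 11+1+6+2 = 20
Alder → Vale → Ash → Quarry → Upland: 8+2+9+1 = 20
Alder → Vale → Ash → Upland → Quarry: 8+2+8+1 = 19
… (10 more)
The minimum is 16.
One shortest path: Alder → Ash → Vale → Upland → Quarry.

Minimum one-way distance = 16.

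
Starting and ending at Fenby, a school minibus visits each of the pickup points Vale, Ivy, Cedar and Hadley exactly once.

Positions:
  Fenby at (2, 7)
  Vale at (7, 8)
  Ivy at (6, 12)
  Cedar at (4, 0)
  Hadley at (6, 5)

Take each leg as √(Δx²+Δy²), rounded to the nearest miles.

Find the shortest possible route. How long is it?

25 miles — the shortest possible round trip.

Fenby - Vale - Ivy - Cedar - Hadley - Fenby: 5+4+12+5+4 = 30
Fenby - Vale - Ivy - Hadley - Cedar - Fenby: 5+4+7+5+7 = 28
Fenby - Vale - Cedar - Ivy - Hadley - Fenby: 5+9+12+7+4 = 37
Fenby - Vale - Cedar - Hadley - Ivy - Fenby: 5+9+5+7+6 = 32
Fenby - Vale - Hadley - Ivy - Cedar - Fenby: 5+3+7+12+7 = 34
Fenby - Vale - Hadley - Cedar - Ivy - Fenby: 5+3+5+12+6 = 31
Fenby - Ivy - Vale - Cedar - Hadley - Fenby: 6+4+9+5+4 = 28
Fenby - Ivy - Vale - Hadley - Cedar - Fenby: 6+4+3+5+7 = 25
Fenby - Ivy - Cedar - Vale - Hadley - Fenby: 6+12+9+3+4 = 34
Fenby - Ivy - Hadley - Vale - Cedar - Fenby: 6+7+3+9+7 = 32
Fenby - Cedar - Vale - Ivy - Hadley - Fenby: 7+9+4+7+4 = 31
Fenby - Cedar - Ivy - Vale - Hadley - Fenby: 7+12+4+3+4 = 30
The minimum is 25.
One optimal route: Fenby → Ivy → Vale → Hadley → Cedar → Fenby (or its reverse).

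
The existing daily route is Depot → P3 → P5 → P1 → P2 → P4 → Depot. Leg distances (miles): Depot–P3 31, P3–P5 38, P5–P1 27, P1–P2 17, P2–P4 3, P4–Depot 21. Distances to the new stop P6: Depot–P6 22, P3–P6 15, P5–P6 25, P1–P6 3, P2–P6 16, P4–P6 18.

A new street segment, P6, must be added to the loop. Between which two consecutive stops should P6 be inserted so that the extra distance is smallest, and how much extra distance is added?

Insertion cost between consecutive stops i–j is d(i,P6) + d(P6,j) − d(i,j):
  between Depot and P3: 22 + 15 − 31 = 6
  between P3 and P5: 15 + 25 − 38 = 2
  between P5 and P1: 25 + 3 − 27 = 1
  between P1 and P2: 3 + 16 − 17 = 2
  between P2 and P4: 16 + 18 − 3 = 31
  between P4 and Depot: 18 + 22 − 21 = 19
Cheapest insertion is between P5 and P1, adding 1.
New total = 137 + 1 = 138.

+1 miles — insert P6 between P5 and P1.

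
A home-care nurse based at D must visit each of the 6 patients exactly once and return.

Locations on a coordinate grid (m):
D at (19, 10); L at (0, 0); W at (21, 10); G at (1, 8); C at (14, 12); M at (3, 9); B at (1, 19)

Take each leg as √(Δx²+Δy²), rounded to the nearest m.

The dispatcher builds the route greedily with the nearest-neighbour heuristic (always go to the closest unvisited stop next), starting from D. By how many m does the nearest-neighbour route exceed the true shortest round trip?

From D: W=2, C=5, M=16, G=18, B=20, L=21 → choose W (2).
From W: C=7, M=18, G=20, B=22, L=23 → choose C (7).
From C: M=11, G=14, B=15, L=18 → choose M (11).
From M: G=2, L=9, B=10 → choose G (2).
From G: L=8, B=11 → choose L (8).
From L: B=19 → choose B (19).
NN route D → W → C → M → G → L → B → D costs 69.
Optimal: D → L → G → M → B → C → W → D costs 65 (by enumerating all 360 distinct tours).
Excess = 69 − 65 = 4.

Excess over optimum: 4 m.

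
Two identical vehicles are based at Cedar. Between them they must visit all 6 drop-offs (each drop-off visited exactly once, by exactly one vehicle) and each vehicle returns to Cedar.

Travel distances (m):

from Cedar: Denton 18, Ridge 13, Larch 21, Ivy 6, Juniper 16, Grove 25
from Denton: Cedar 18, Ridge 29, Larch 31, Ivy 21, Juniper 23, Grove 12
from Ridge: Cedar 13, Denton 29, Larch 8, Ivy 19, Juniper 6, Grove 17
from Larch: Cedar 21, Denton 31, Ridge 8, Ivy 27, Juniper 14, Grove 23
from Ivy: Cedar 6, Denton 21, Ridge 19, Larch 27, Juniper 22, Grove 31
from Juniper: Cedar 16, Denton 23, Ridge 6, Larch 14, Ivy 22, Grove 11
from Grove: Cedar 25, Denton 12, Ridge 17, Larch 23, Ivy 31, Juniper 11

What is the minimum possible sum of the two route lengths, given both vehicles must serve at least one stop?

Minimum combined distance: 88 m.

Try each way of splitting the stops between the two vehicles (each non-empty) and, for each split, find the best tour for each vehicle:
  {Denton} + {Ridge, Larch, Ivy, Juniper, Grove}: 36 + 83 = 119
  {Ridge} + {Denton, Larch, Ivy, Juniper, Grove}: 26 + 85 = 111
  {Denton, Ridge} + {Larch, Ivy, Juniper, Grove}: 60 + 83 = 143
  {Larch} + {Denton, Ridge, Ivy, Juniper, Grove}: 42 + 69 = 111
  {Denton, Larch} + {Ridge, Ivy, Juniper, Grove}: 70 + 67 = 137
  {Ridge, Larch} + {Denton, Ivy, Juniper, Grove}: 42 + 66 = 108
  … (31 splits in total)
  {Ivy} + {Denton, Ridge, Larch, Juniper, Grove}: 12 + 76 = 88  ← best
Best: vehicle 1 Cedar → Ivy → Cedar = 12; vehicle 2 Cedar → Denton → Grove → Juniper → Ridge → Larch → Cedar = 76; combined 88.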